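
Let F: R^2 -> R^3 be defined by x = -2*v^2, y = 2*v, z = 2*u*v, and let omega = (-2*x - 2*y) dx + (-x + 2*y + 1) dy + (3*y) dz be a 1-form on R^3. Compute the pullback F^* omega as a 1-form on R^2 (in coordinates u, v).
F^* omega = (12*v^2) du + (12*u*v - 16*v^3 + 20*v^2 + 8*v + 2) dv

Using F^*(f dg) = (f ∘ F) d(g ∘ F), substitute each coordinate x_i by F_i(u, v) in f_i, and replace dx_i by d F_i = (∂F_i/∂u) du + (∂F_i/∂v) dv.
  For the x component: f_1(F) = 4*v*(v - 1); d F_1 = (0) du + (-4*v) dv
  For the y component: f_2(F) = 2*v^2 + 4*v + 1; d F_2 = (0) du + (2) dv
  For the z component: f_3(F) = 6*v; d F_3 = (2*v) du + (2*u) dv
Combining and collecting du, dv coefficients:
  coeff of du: 12*v^2
  coeff of dv: 12*u*v - 16*v^3 + 20*v^2 + 8*v + 2
F^* omega = (12*v^2) du + (12*u*v - 16*v^3 + 20*v^2 + 8*v + 2) dv.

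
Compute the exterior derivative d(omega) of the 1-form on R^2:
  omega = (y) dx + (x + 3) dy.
d(omega) = 0

For a 1-form omega = sum_i f_i dx_i, the exterior derivative is
  d(omega) = sum_{i < j} (∂f_j/∂x_i - ∂f_i/∂x_j) dx_i ∧ dx_j.

Assembling: d(omega) = 0.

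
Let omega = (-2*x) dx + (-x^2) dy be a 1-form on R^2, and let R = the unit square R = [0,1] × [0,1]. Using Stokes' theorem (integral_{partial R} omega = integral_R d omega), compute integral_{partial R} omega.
integral_(partial R) omega = -1

Stokes: integral_partial_R omega = integral_R d omega with d omega = (∂Q/∂x - ∂P/∂y) dx ∧ dy.
  ∂Q/∂x = -2*x
  ∂P/∂y = 0
  integrand = ∂Q/∂x - ∂P/∂y = -2*x.
Integrating over R: integral_0^1 integral_0^1 (-2*x) dx dy = -1.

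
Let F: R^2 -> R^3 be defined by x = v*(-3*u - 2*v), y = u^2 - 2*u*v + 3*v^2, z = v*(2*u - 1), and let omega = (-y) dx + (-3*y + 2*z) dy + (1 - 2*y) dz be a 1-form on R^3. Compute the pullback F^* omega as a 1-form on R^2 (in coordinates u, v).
F^* omega = (-6*u^3 + 25*u^2*v - 36*u*v^2 - 4*u*v + 15*v^3 + 4*v^2 + 2*v) du + (5*u^3 - 32*u^2*v + 2*u^2 + 67*u*v^2 + 2*u - 42*v^3 - 6*v^2 - 1) dv

Using F^*(f dg) = (f ∘ F) d(g ∘ F), substitute each coordinate x_i by F_i(u, v) in f_i, and replace dx_i by d F_i = (∂F_i/∂u) du + (∂F_i/∂v) dv.
  For the x component: f_1(F) = -u^2 + 2*u*v - 3*v^2; d F_1 = (-3*v) du + (-3*u - 4*v) dv
  For the y component: f_2(F) = -3*u^2 + 10*u*v - 9*v^2 - 2*v; d F_2 = (2*u - 2*v) du + (-2*u + 6*v) dv
  For the z component: f_3(F) = -2*u^2 + 4*u*v - 6*v^2 + 1; d F_3 = (2*v) du + (2*u - 1) dv
Combining and collecting du, dv coefficients:
  coeff of du: -6*u^3 + 25*u^2*v - 36*u*v^2 - 4*u*v + 15*v^3 + 4*v^2 + 2*v
  coeff of dv: 5*u^3 - 32*u^2*v + 2*u^2 + 67*u*v^2 + 2*u - 42*v^3 - 6*v^2 - 1
F^* omega = (-6*u^3 + 25*u^2*v - 36*u*v^2 - 4*u*v + 15*v^3 + 4*v^2 + 2*v) du + (5*u^3 - 32*u^2*v + 2*u^2 + 67*u*v^2 + 2*u - 42*v^3 - 6*v^2 - 1) dv.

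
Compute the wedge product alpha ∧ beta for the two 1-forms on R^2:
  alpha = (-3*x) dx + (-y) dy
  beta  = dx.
alpha ∧ beta = (y) dx ∧ dy

Distribute the wedge, using dx_i ∧ dx_j = -dx_j ∧ dx_i and dx_i ∧ dx_i = 0. For each pair (i, j) with i < j, the coefficient of dx_i ∧ dx_j in alpha ∧ beta is (alpha_i * beta_j - alpha_j * beta_i). Collecting: alpha ∧ beta = (y) dx ∧ dy.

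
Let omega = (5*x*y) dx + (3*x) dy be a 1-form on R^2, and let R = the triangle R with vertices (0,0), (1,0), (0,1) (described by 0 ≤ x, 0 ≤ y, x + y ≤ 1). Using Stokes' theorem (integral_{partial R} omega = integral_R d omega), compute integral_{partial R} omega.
integral_(partial R) omega = 2/3

Stokes: integral_partial_R omega = integral_R d omega with d omega = (∂Q/∂x - ∂P/∂y) dx ∧ dy.
  ∂Q/∂x = 3
  ∂P/∂y = 5*x
  integrand = ∂Q/∂x - ∂P/∂y = 3 - 5*x.
Integrating over R: integral_0^1 integral_0^{1-x} (3 - 5*x) dy dx = 2/3.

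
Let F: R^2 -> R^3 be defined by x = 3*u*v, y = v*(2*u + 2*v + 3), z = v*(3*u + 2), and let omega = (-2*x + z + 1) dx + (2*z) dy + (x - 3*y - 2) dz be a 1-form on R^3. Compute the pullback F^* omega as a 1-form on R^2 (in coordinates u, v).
F^* omega = (v*(-6*u*v - 18*v^2 - 13*v - 3)) du + (-6*u^2*v + 6*u*v^2 - u*v - 3*u + 4*v^2 - 6*v - 4) dv

Using F^*(f dg) = (f ∘ F) d(g ∘ F), substitute each coordinate x_i by F_i(u, v) in f_i, and replace dx_i by d F_i = (∂F_i/∂u) du + (∂F_i/∂v) dv.
  For the x component: f_1(F) = -3*u*v + 2*v + 1; d F_1 = (3*v) du + (3*u) dv
  For the y component: f_2(F) = 2*v*(3*u + 2); d F_2 = (2*v) du + (2*u + 4*v + 3) dv
  For the z component: f_3(F) = -3*u*v - 6*v^2 - 9*v - 2; d F_3 = (3*v) du + (3*u + 2) dv
Combining and collecting du, dv coefficients:
  coeff of du: v*(-6*u*v - 18*v^2 - 13*v - 3)
  coeff of dv: -6*u^2*v + 6*u*v^2 - u*v - 3*u + 4*v^2 - 6*v - 4
F^* omega = (v*(-6*u*v - 18*v^2 - 13*v - 3)) du + (-6*u^2*v + 6*u*v^2 - u*v - 3*u + 4*v^2 - 6*v - 4) dv.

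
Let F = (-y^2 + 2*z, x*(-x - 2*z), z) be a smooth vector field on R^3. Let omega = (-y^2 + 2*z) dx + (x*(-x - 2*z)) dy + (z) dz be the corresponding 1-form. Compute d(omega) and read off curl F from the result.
d(omega) = (2*x) dy ∧ dz + (2) dz ∧ dx + (-2*x + 2*y - 2*z) dx ∧ dy; curl F = (2*x, 2, -2*x + 2*y - 2*z)

d omega = sum_{i<j} (∂f_j/∂x_i - ∂f_i/∂x_j) dx_i ∧ dx_j. Under the identification (dy ∧ dz, dz ∧ dx, dx ∧ dy) ↔ (e_x, e_y, e_z), the coefficients are exactly the components of curl F. Compute:
  ∂R/∂y - ∂Q/∂z = (0) - (-2*x) = 2*x
  ∂P/∂z - ∂R/∂x = (2) - (0) = 2
  ∂Q/∂x - ∂P/∂y = (-2*x - 2*z) - (-2*y) = -2*x + 2*y - 2*z.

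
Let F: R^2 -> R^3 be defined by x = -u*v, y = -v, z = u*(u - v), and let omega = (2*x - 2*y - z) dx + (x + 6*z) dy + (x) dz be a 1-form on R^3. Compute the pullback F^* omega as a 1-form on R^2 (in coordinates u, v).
F^* omega = (v*(-u^2 + 2*u*v - 2*v)) du + (u*(u^2 + 2*u*v - 6*u + 5*v)) dv

Using F^*(f dg) = (f ∘ F) d(g ∘ F), substitute each coordinate x_i by F_i(u, v) in f_i, and replace dx_i by d F_i = (∂F_i/∂u) du + (∂F_i/∂v) dv.
  For the x component: f_1(F) = -u^2 - u*v + 2*v; d F_1 = (-v) du + (-u) dv
  For the y component: f_2(F) = u*(6*u - 7*v); d F_2 = (0) du + (-1) dv
  For the z component: f_3(F) = -u*v; d F_3 = (2*u - v) du + (-u) dv
Combining and collecting du, dv coefficients:
  coeff of du: v*(-u^2 + 2*u*v - 2*v)
  coeff of dv: u*(u^2 + 2*u*v - 6*u + 5*v)
F^* omega = (v*(-u^2 + 2*u*v - 2*v)) du + (u*(u^2 + 2*u*v - 6*u + 5*v)) dv.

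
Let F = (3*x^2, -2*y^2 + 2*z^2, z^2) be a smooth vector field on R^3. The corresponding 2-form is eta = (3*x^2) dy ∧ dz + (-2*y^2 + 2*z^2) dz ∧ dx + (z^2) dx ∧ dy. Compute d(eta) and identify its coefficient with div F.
d(eta) = (6*x - 4*y + 2*z) dx ∧ dy ∧ dz; div F = 6*x - 4*y + 2*z

For a 2-form in R^3 of the form above, applying d gives a 3-form with coefficient ∂P/∂x + ∂Q/∂y + ∂R/∂z:
  ∂P/∂x = 6*x
  ∂Q/∂y = -4*y
  ∂R/∂z = 2*z
Sum = 6*x - 4*y + 2*z, which is exactly div F.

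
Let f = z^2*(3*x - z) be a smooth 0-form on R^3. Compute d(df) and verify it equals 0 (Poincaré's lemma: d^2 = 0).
d(df) = 0

Step 1: df = sum_i (∂f/∂x_i) dx_i = (3*z^2) dx + (0) dy + (3*z*(2*x - z)) dz.
Step 2: Apply d again. Using the 1-form formula, the coefficient of dx ∧ dy in d(df) is ∂^2 f/∂x ∂y - ∂^2 f/∂y ∂x = (0) - (0) = 0 (equality of mixed partials for smooth f).
Similarly for dx ∧ dz and dy ∧ dz — all coefficients vanish. So d(df) = 0.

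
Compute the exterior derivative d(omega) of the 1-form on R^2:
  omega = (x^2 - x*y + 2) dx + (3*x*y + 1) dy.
d(omega) = (x + 3*y) dx ∧ dy

For a 1-form omega = sum_i f_i dx_i, the exterior derivative is
  d(omega) = sum_{i < j} (∂f_j/∂x_i - ∂f_i/∂x_j) dx_i ∧ dx_j.
  coefficient of dx ∧ dy: ∂f_2/∂x - ∂f_1/∂y = ∂(3*x*y + 1)/∂x - ∂(x^2 - x*y + 2)/∂y = x + 3*y
Assembling: d(omega) = (x + 3*y) dx ∧ dy.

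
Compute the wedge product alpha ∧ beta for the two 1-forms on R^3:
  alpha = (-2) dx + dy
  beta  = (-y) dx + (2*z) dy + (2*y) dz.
alpha ∧ beta = (y - 4*z) dx ∧ dy + (-4*y) dx ∧ dz + (2*y) dy ∧ dz

Distribute the wedge, using dx_i ∧ dx_j = -dx_j ∧ dx_i and dx_i ∧ dx_i = 0. For each pair (i, j) with i < j, the coefficient of dx_i ∧ dx_j in alpha ∧ beta is (alpha_i * beta_j - alpha_j * beta_i). Collecting: alpha ∧ beta = (y - 4*z) dx ∧ dy + (-4*y) dx ∧ dz + (2*y) dy ∧ dz.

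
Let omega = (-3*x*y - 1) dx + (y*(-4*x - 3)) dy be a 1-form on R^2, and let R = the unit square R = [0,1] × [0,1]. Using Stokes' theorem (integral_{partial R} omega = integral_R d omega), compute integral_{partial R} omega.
integral_(partial R) omega = -1/2

Stokes: integral_partial_R omega = integral_R d omega with d omega = (∂Q/∂x - ∂P/∂y) dx ∧ dy.
  ∂Q/∂x = -4*y
  ∂P/∂y = -3*x
  integrand = ∂Q/∂x - ∂P/∂y = 3*x - 4*y.
Integrating over R: integral_0^1 integral_0^1 (3*x - 4*y) dx dy = -1/2.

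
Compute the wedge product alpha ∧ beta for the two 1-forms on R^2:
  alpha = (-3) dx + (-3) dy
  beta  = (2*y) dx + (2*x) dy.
alpha ∧ beta = (-6*x + 6*y) dx ∧ dy

Distribute the wedge, using dx_i ∧ dx_j = -dx_j ∧ dx_i and dx_i ∧ dx_i = 0. For each pair (i, j) with i < j, the coefficient of dx_i ∧ dx_j in alpha ∧ beta is (alpha_i * beta_j - alpha_j * beta_i). Collecting: alpha ∧ beta = (-6*x + 6*y) dx ∧ dy.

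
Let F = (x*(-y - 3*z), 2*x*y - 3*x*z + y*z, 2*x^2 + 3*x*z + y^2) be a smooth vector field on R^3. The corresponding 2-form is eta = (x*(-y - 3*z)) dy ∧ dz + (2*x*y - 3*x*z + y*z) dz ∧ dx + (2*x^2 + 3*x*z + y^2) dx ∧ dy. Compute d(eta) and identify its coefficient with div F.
d(eta) = (5*x - y - 2*z) dx ∧ dy ∧ dz; div F = 5*x - y - 2*z

For a 2-form in R^3 of the form above, applying d gives a 3-form with coefficient ∂P/∂x + ∂Q/∂y + ∂R/∂z:
  ∂P/∂x = -y - 3*z
  ∂Q/∂y = 2*x + z
  ∂R/∂z = 3*x
Sum = 5*x - y - 2*z, which is exactly div F.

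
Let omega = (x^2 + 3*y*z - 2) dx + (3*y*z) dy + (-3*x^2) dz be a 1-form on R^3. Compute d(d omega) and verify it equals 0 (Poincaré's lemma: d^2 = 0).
d(d omega) = 0

Step 1: d omega = sum_{i<j} (∂f_j/∂x_i - ∂f_i/∂x_j) dx_i ∧ dx_j:
  coeff of dx ∧ dy: -3*z
  coeff of dx ∧ dz: -6*x - 3*y
  coeff of dy ∧ dz: -3*y
Step 2: Apply d again to each 2-form coefficient. The only possible 3-form in R^3 is dx ∧ dy ∧ dz, with coefficient
  ∂(coeff of dy∧dz)/∂x - ∂(coeff of dx∧dz)/∂y + ∂(coeff of dx∧dy)/∂z
  = ∂/∂x (-3*y) - ∂/∂y (-6*x - 3*y) + ∂/∂z (-3*z).
Each of these terms simplifies to sums of mixed partials that cancel in pairs. The result is 0 (by equality of mixed partials for smooth functions — Schwarz / Clairaut).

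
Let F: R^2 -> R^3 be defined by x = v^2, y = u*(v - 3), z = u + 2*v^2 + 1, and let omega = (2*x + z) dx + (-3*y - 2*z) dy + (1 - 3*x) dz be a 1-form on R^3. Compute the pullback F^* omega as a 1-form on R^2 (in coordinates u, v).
F^* omega = (-3*u*v^2 + 16*u*v - 21*u - 4*v^3 + 9*v^2 - 2*v + 7) du + (-3*u^2*v + 7*u^2 - 4*u*v^2 + 2*u*v - 2*u - 4*v^3 + 6*v) dv

Using F^*(f dg) = (f ∘ F) d(g ∘ F), substitute each coordinate x_i by F_i(u, v) in f_i, and replace dx_i by d F_i = (∂F_i/∂u) du + (∂F_i/∂v) dv.
  For the x component: f_1(F) = u + 4*v^2 + 1; d F_1 = (0) du + (2*v) dv
  For the y component: f_2(F) = -3*u*v + 7*u - 4*v^2 - 2; d F_2 = (v - 3) du + (u) dv
  For the z component: f_3(F) = 1 - 3*v^2; d F_3 = (1) du + (4*v) dv
Combining and collecting du, dv coefficients:
  coeff of du: -3*u*v^2 + 16*u*v - 21*u - 4*v^3 + 9*v^2 - 2*v + 7
  coeff of dv: -3*u^2*v + 7*u^2 - 4*u*v^2 + 2*u*v - 2*u - 4*v^3 + 6*v
F^* omega = (-3*u*v^2 + 16*u*v - 21*u - 4*v^3 + 9*v^2 - 2*v + 7) du + (-3*u^2*v + 7*u^2 - 4*u*v^2 + 2*u*v - 2*u - 4*v^3 + 6*v) dv.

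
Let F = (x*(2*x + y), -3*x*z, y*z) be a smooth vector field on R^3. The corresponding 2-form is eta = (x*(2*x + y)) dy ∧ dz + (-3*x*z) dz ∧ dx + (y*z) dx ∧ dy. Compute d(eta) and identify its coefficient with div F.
d(eta) = (4*x + 2*y) dx ∧ dy ∧ dz; div F = 4*x + 2*y

For a 2-form in R^3 of the form above, applying d gives a 3-form with coefficient ∂P/∂x + ∂Q/∂y + ∂R/∂z:
  ∂P/∂x = 4*x + y
  ∂Q/∂y = 0
  ∂R/∂z = y
Sum = 4*x + 2*y, which is exactly div F.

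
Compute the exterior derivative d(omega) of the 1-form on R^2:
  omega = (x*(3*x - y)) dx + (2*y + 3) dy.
d(omega) = (x) dx ∧ dy

For a 1-form omega = sum_i f_i dx_i, the exterior derivative is
  d(omega) = sum_{i < j} (∂f_j/∂x_i - ∂f_i/∂x_j) dx_i ∧ dx_j.
  coefficient of dx ∧ dy: ∂f_2/∂x - ∂f_1/∂y = ∂(2*y + 3)/∂x - ∂(x*(3*x - y))/∂y = x
Assembling: d(omega) = (x) dx ∧ dy.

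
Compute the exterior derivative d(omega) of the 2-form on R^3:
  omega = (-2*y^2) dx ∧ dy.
d(omega) = 0

For a 2-form omega = sum_{i<j} g_{ij} dx_i ∧ dx_j, the exterior derivative is
  d(omega) = sum_{i<j} d(g_{ij}) ∧ dx_i ∧ dx_j = sum_{i<j, k} (∂g_{ij}/∂x_k) dx_k ∧ dx_i ∧ dx_j.
Expand each term, using dx_k ∧ dx_i ∧ dx_j = sgn(permutation) dx_{(a)} ∧ dx_{(b)} ∧ dx_{(c)} with (a < b < c) sorted:

Collecting like 3-forms: d(omega) = 0.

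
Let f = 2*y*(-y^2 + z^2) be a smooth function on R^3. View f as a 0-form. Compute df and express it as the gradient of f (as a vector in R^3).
df = (0) dx + (-6*y^2 + 2*z^2) dy + (4*y*z) dz; grad f = (0, -6*y^2 + 2*z^2, 4*y*z)

For a 0-form f, d f = (∂f/∂x) dx + (∂f/∂y) dy + (∂f/∂z) dz. The components of the vector representation are exactly the entries of grad f in Cartesian coordinates:
  ∂f/∂x = 0
  ∂f/∂y = -6*y^2 + 2*z^2
  ∂f/∂z = 4*y*z.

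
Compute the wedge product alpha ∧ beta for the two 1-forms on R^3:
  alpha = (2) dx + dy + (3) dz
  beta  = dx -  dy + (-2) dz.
alpha ∧ beta = (-3) dx ∧ dy + (-7) dx ∧ dz + (1) dy ∧ dz

Distribute the wedge, using dx_i ∧ dx_j = -dx_j ∧ dx_i and dx_i ∧ dx_i = 0. For each pair (i, j) with i < j, the coefficient of dx_i ∧ dx_j in alpha ∧ beta is (alpha_i * beta_j - alpha_j * beta_i). Collecting: alpha ∧ beta = (-3) dx ∧ dy + (-7) dx ∧ dz + (1) dy ∧ dz.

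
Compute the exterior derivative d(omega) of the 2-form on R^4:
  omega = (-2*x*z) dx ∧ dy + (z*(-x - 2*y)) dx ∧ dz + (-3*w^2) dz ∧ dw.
d(omega) = (-2*x + 2*z) dx ∧ dy ∧ dz

For a 2-form omega = sum_{i<j} g_{ij} dx_i ∧ dx_j, the exterior derivative is
  d(omega) = sum_{i<j} d(g_{ij}) ∧ dx_i ∧ dx_j = sum_{i<j, k} (∂g_{ij}/∂x_k) dx_k ∧ dx_i ∧ dx_j.
Expand each term, using dx_k ∧ dx_i ∧ dx_j = sgn(permutation) dx_{(a)} ∧ dx_{(b)} ∧ dx_{(c)} with (a < b < c) sorted:
  d(-2*x*z) includes (∂/∂z)(-2*x*z) dz = (-2*x) dz, which multiplied by dx ∧ dy gives (-2*x) dx ∧ dy ∧ dz
  d(z*(-x - 2*y)) includes (∂/∂y)(z*(-x - 2*y)) dy = (-2*z) dy, which multiplied by dx ∧ dz gives (2*z) dx ∧ dy ∧ dz
Collecting like 3-forms: d(omega) = (-2*x + 2*z) dx ∧ dy ∧ dz.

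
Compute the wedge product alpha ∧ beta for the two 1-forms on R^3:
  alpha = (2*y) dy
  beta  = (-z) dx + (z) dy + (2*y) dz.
alpha ∧ beta = (2*y*z) dx ∧ dy + (4*y^2) dy ∧ dz

Distribute the wedge, using dx_i ∧ dx_j = -dx_j ∧ dx_i and dx_i ∧ dx_i = 0. For each pair (i, j) with i < j, the coefficient of dx_i ∧ dx_j in alpha ∧ beta is (alpha_i * beta_j - alpha_j * beta_i). Collecting: alpha ∧ beta = (2*y*z) dx ∧ dy + (4*y^2) dy ∧ dz.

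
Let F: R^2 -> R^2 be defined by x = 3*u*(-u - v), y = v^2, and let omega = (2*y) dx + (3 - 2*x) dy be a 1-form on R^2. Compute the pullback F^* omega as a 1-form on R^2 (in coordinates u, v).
F^* omega = (6*v^2*(-2*u - v)) du + (6*v*(2*u^2 + u*v + 1)) dv

Using F^*(f dg) = (f ∘ F) d(g ∘ F), substitute each coordinate x_i by F_i(u, v) in f_i, and replace dx_i by d F_i = (∂F_i/∂u) du + (∂F_i/∂v) dv.
  For the x component: f_1(F) = 2*v^2; d F_1 = (-6*u - 3*v) du + (-3*u) dv
  For the y component: f_2(F) = 6*u^2 + 6*u*v + 3; d F_2 = (0) du + (2*v) dv
Combining and collecting du, dv coefficients:
  coeff of du: 6*v^2*(-2*u - v)
  coeff of dv: 6*v*(2*u^2 + u*v + 1)
F^* omega = (6*v^2*(-2*u - v)) du + (6*v*(2*u^2 + u*v + 1)) dv.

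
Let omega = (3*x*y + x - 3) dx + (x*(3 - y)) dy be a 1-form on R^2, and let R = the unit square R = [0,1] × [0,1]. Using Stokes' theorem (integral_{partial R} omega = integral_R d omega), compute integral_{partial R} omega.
integral_(partial R) omega = 1

Stokes: integral_partial_R omega = integral_R d omega with d omega = (∂Q/∂x - ∂P/∂y) dx ∧ dy.
  ∂Q/∂x = 3 - y
  ∂P/∂y = 3*x
  integrand = ∂Q/∂x - ∂P/∂y = -3*x - y + 3.
Integrating over R: integral_0^1 integral_0^1 (-3*x - y + 3) dx dy = 1.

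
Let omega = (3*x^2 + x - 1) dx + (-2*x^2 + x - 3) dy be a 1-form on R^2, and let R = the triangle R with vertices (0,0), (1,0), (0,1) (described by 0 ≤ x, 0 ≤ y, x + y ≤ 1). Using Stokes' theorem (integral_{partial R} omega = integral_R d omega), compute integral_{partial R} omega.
integral_(partial R) omega = -1/6

Stokes: integral_partial_R omega = integral_R d omega with d omega = (∂Q/∂x - ∂P/∂y) dx ∧ dy.
  ∂Q/∂x = 1 - 4*x
  ∂P/∂y = 0
  integrand = ∂Q/∂x - ∂P/∂y = 1 - 4*x.
Integrating over R: integral_0^1 integral_0^{1-x} (1 - 4*x) dy dx = -1/6.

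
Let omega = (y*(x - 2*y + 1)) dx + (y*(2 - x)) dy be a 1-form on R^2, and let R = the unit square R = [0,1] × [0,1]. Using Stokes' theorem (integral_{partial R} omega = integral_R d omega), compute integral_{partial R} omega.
integral_(partial R) omega = 0

Stokes: integral_partial_R omega = integral_R d omega with d omega = (∂Q/∂x - ∂P/∂y) dx ∧ dy.
  ∂Q/∂x = -y
  ∂P/∂y = x - 4*y + 1
  integrand = ∂Q/∂x - ∂P/∂y = -x + 3*y - 1.
Integrating over R: integral_0^1 integral_0^1 (-x + 3*y - 1) dx dy = 0.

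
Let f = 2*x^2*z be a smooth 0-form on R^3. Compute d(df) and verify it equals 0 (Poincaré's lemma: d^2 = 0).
d(df) = 0

Step 1: df = sum_i (∂f/∂x_i) dx_i = (4*x*z) dx + (0) dy + (2*x^2) dz.
Step 2: Apply d again. Using the 1-form formula, the coefficient of dx ∧ dy in d(df) is ∂^2 f/∂x ∂y - ∂^2 f/∂y ∂x = (0) - (0) = 0 (equality of mixed partials for smooth f).
Similarly for dx ∧ dz and dy ∧ dz — all coefficients vanish. So d(df) = 0.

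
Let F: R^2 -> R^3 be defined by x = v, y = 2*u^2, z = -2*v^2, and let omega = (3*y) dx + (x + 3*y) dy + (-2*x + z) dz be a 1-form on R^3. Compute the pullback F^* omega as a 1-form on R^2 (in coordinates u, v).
F^* omega = (4*u*(6*u^2 + v)) du + (6*u^2 + 8*v^3 + 8*v^2) dv

Using F^*(f dg) = (f ∘ F) d(g ∘ F), substitute each coordinate x_i by F_i(u, v) in f_i, and replace dx_i by d F_i = (∂F_i/∂u) du + (∂F_i/∂v) dv.
  For the x component: f_1(F) = 6*u^2; d F_1 = (0) du + (1) dv
  For the y component: f_2(F) = 6*u^2 + v; d F_2 = (4*u) du + (0) dv
  For the z component: f_3(F) = 2*v*(-v - 1); d F_3 = (0) du + (-4*v) dv
Combining and collecting du, dv coefficients:
  coeff of du: 4*u*(6*u^2 + v)
  coeff of dv: 6*u^2 + 8*v^3 + 8*v^2
F^* omega = (4*u*(6*u^2 + v)) du + (6*u^2 + 8*v^3 + 8*v^2) dv.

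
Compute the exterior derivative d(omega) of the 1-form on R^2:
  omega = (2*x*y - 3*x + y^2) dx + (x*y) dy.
d(omega) = (-2*x - y) dx ∧ dy

For a 1-form omega = sum_i f_i dx_i, the exterior derivative is
  d(omega) = sum_{i < j} (∂f_j/∂x_i - ∂f_i/∂x_j) dx_i ∧ dx_j.
  coefficient of dx ∧ dy: ∂f_2/∂x - ∂f_1/∂y = ∂(x*y)/∂x - ∂(2*x*y - 3*x + y^2)/∂y = -2*x - y
Assembling: d(omega) = (-2*x - y) dx ∧ dy.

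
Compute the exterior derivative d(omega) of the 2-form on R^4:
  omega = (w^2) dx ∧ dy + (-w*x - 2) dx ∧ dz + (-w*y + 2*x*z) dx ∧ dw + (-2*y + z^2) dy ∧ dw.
d(omega) = (3*w) dx ∧ dy ∧ dw + (-3*x) dx ∧ dz ∧ dw + (-2*z) dy ∧ dz ∧ dw

For a 2-form omega = sum_{i<j} g_{ij} dx_i ∧ dx_j, the exterior derivative is
  d(omega) = sum_{i<j} d(g_{ij}) ∧ dx_i ∧ dx_j = sum_{i<j, k} (∂g_{ij}/∂x_k) dx_k ∧ dx_i ∧ dx_j.
Expand each term, using dx_k ∧ dx_i ∧ dx_j = sgn(permutation) dx_{(a)} ∧ dx_{(b)} ∧ dx_{(c)} with (a < b < c) sorted:
  d(w^2) includes (∂/∂w)(w^2) dw = (2*w) dw, which multiplied by dx ∧ dy gives (2*w) dx ∧ dy ∧ dw
  d(-w*x - 2) includes (∂/∂w)(-w*x - 2) dw = (-x) dw, which multiplied by dx ∧ dz gives (-x) dx ∧ dz ∧ dw
  d(-w*y + 2*x*z) includes (∂/∂y)(-w*y + 2*x*z) dy = (-w) dy, which multiplied by dx ∧ dw gives (w) dx ∧ dy ∧ dw
  d(-w*y + 2*x*z) includes (∂/∂z)(-w*y + 2*x*z) dz = (2*x) dz, which multiplied by dx ∧ dw gives (-2*x) dx ∧ dz ∧ dw
  d(-2*y + z^2) includes (∂/∂z)(-2*y + z^2) dz = (2*z) dz, which multiplied by dy ∧ dw gives (-2*z) dy ∧ dz ∧ dw
Collecting like 3-forms: d(omega) = (3*w) dx ∧ dy ∧ dw + (-3*x) dx ∧ dz ∧ dw + (-2*z) dy ∧ dz ∧ dw.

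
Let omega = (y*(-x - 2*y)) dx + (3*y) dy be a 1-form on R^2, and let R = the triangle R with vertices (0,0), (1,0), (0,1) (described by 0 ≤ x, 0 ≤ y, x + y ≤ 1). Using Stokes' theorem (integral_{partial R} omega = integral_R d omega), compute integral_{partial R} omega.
integral_(partial R) omega = 5/6

Stokes: integral_partial_R omega = integral_R d omega with d omega = (∂Q/∂x - ∂P/∂y) dx ∧ dy.
  ∂Q/∂x = 0
  ∂P/∂y = -x - 4*y
  integrand = ∂Q/∂x - ∂P/∂y = x + 4*y.
Integrating over R: integral_0^1 integral_0^{1-x} (x + 4*y) dy dx = 5/6.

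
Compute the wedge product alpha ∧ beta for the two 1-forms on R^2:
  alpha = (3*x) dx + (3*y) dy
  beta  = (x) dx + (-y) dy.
alpha ∧ beta = (-6*x*y) dx ∧ dy

Distribute the wedge, using dx_i ∧ dx_j = -dx_j ∧ dx_i and dx_i ∧ dx_i = 0. For each pair (i, j) with i < j, the coefficient of dx_i ∧ dx_j in alpha ∧ beta is (alpha_i * beta_j - alpha_j * beta_i). Collecting: alpha ∧ beta = (-6*x*y) dx ∧ dy.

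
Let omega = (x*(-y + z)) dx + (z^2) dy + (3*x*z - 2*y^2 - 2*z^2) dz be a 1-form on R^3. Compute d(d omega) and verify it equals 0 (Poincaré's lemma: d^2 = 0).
d(d omega) = 0

Step 1: d omega = sum_{i<j} (∂f_j/∂x_i - ∂f_i/∂x_j) dx_i ∧ dx_j:
  coeff of dx ∧ dy: x
  coeff of dx ∧ dz: -x + 3*z
  coeff of dy ∧ dz: -4*y - 2*z
Step 2: Apply d again to each 2-form coefficient. The only possible 3-form in R^3 is dx ∧ dy ∧ dz, with coefficient
  ∂(coeff of dy∧dz)/∂x - ∂(coeff of dx∧dz)/∂y + ∂(coeff of dx∧dy)/∂z
  = ∂/∂x (-4*y - 2*z) - ∂/∂y (-x + 3*z) + ∂/∂z (x).
Each of these terms simplifies to sums of mixed partials that cancel in pairs. The result is 0 (by equality of mixed partials for smooth functions — Schwarz / Clairaut).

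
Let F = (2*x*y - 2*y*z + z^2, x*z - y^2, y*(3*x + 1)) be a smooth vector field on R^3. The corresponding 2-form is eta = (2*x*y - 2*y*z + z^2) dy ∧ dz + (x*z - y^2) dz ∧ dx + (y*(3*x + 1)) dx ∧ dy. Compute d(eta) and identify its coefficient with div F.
d(eta) = (0) dx ∧ dy ∧ dz; div F = 0

For a 2-form in R^3 of the form above, applying d gives a 3-form with coefficient ∂P/∂x + ∂Q/∂y + ∂R/∂z:
  ∂P/∂x = 2*y
  ∂Q/∂y = -2*y
  ∂R/∂z = 0
Sum = 0, which is exactly div F.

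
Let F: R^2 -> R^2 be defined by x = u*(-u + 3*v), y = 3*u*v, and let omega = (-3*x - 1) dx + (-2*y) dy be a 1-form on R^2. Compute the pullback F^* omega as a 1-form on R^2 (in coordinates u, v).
F^* omega = (-6*u^3 + 27*u^2*v - 45*u*v^2 + 2*u - 3*v) du + (3*u*(3*u^2 - 15*u*v - 1)) dv

Using F^*(f dg) = (f ∘ F) d(g ∘ F), substitute each coordinate x_i by F_i(u, v) in f_i, and replace dx_i by d F_i = (∂F_i/∂u) du + (∂F_i/∂v) dv.
  For the x component: f_1(F) = 3*u^2 - 9*u*v - 1; d F_1 = (-2*u + 3*v) du + (3*u) dv
  For the y component: f_2(F) = -6*u*v; d F_2 = (3*v) du + (3*u) dv
Combining and collecting du, dv coefficients:
  coeff of du: -6*u^3 + 27*u^2*v - 45*u*v^2 + 2*u - 3*v
  coeff of dv: 3*u*(3*u^2 - 15*u*v - 1)
F^* omega = (-6*u^3 + 27*u^2*v - 45*u*v^2 + 2*u - 3*v) du + (3*u*(3*u^2 - 15*u*v - 1)) dv.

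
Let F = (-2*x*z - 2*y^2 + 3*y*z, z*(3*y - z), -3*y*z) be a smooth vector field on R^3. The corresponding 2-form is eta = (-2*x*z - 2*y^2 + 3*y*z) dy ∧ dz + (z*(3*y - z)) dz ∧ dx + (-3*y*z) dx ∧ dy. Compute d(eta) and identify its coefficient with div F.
d(eta) = (-3*y + z) dx ∧ dy ∧ dz; div F = -3*y + z

For a 2-form in R^3 of the form above, applying d gives a 3-form with coefficient ∂P/∂x + ∂Q/∂y + ∂R/∂z:
  ∂P/∂x = -2*z
  ∂Q/∂y = 3*z
  ∂R/∂z = -3*y
Sum = -3*y + z, which is exactly div F.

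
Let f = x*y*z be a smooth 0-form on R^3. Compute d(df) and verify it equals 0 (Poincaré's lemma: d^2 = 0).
d(df) = 0

Step 1: df = sum_i (∂f/∂x_i) dx_i = (y*z) dx + (x*z) dy + (x*y) dz.
Step 2: Apply d again. Using the 1-form formula, the coefficient of dx ∧ dy in d(df) is ∂^2 f/∂x ∂y - ∂^2 f/∂y ∂x = (z) - (z) = 0 (equality of mixed partials for smooth f).
Similarly for dx ∧ dz and dy ∧ dz — all coefficients vanish. So d(df) = 0.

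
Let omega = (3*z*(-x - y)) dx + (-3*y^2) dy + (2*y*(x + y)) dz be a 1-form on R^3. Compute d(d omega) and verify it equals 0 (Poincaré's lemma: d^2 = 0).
d(d omega) = 0

Step 1: d omega = sum_{i<j} (∂f_j/∂x_i - ∂f_i/∂x_j) dx_i ∧ dx_j:
  coeff of dx ∧ dy: 3*z
  coeff of dx ∧ dz: 3*x + 5*y
  coeff of dy ∧ dz: 2*x + 4*y
Step 2: Apply d again to each 2-form coefficient. The only possible 3-form in R^3 is dx ∧ dy ∧ dz, with coefficient
  ∂(coeff of dy∧dz)/∂x - ∂(coeff of dx∧dz)/∂y + ∂(coeff of dx∧dy)/∂z
  = ∂/∂x (2*x + 4*y) - ∂/∂y (3*x + 5*y) + ∂/∂z (3*z).
Each of these terms simplifies to sums of mixed partials that cancel in pairs. The result is 0 (by equality of mixed partials for smooth functions — Schwarz / Clairaut).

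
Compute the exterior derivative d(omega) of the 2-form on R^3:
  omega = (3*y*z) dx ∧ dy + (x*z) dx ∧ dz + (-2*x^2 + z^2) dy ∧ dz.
d(omega) = (-4*x + 3*y) dx ∧ dy ∧ dz

For a 2-form omega = sum_{i<j} g_{ij} dx_i ∧ dx_j, the exterior derivative is
  d(omega) = sum_{i<j} d(g_{ij}) ∧ dx_i ∧ dx_j = sum_{i<j, k} (∂g_{ij}/∂x_k) dx_k ∧ dx_i ∧ dx_j.
Expand each term, using dx_k ∧ dx_i ∧ dx_j = sgn(permutation) dx_{(a)} ∧ dx_{(b)} ∧ dx_{(c)} with (a < b < c) sorted:
  d(3*y*z) includes (∂/∂z)(3*y*z) dz = (3*y) dz, which multiplied by dx ∧ dy gives (3*y) dx ∧ dy ∧ dz
  d(-2*x^2 + z^2) includes (∂/∂x)(-2*x^2 + z^2) dx = (-4*x) dx, which multiplied by dy ∧ dz gives (-4*x) dx ∧ dy ∧ dz
Collecting like 3-forms: d(omega) = (-4*x + 3*y) dx ∧ dy ∧ dz.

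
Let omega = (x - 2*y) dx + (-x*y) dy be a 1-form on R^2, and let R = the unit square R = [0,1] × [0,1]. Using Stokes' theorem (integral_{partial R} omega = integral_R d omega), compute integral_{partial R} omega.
integral_(partial R) omega = 3/2

Stokes: integral_partial_R omega = integral_R d omega with d omega = (∂Q/∂x - ∂P/∂y) dx ∧ dy.
  ∂Q/∂x = -y
  ∂P/∂y = -2
  integrand = ∂Q/∂x - ∂P/∂y = 2 - y.
Integrating over R: integral_0^1 integral_0^1 (2 - y) dx dy = 3/2.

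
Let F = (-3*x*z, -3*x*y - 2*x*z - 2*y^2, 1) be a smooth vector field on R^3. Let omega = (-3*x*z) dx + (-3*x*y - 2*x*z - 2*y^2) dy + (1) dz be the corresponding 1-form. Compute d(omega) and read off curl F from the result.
d(omega) = (2*x) dy ∧ dz + (-3*x) dz ∧ dx + (-3*y - 2*z) dx ∧ dy; curl F = (2*x, -3*x, -3*y - 2*z)

d omega = sum_{i<j} (∂f_j/∂x_i - ∂f_i/∂x_j) dx_i ∧ dx_j. Under the identification (dy ∧ dz, dz ∧ dx, dx ∧ dy) ↔ (e_x, e_y, e_z), the coefficients are exactly the components of curl F. Compute:
  ∂R/∂y - ∂Q/∂z = (0) - (-2*x) = 2*x
  ∂P/∂z - ∂R/∂x = (-3*x) - (0) = -3*x
  ∂Q/∂x - ∂P/∂y = (-3*y - 2*z) - (0) = -3*y - 2*z.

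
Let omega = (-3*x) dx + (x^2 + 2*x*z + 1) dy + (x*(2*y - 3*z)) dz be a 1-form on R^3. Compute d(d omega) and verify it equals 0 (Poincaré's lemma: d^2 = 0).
d(d omega) = 0

Step 1: d omega = sum_{i<j} (∂f_j/∂x_i - ∂f_i/∂x_j) dx_i ∧ dx_j:
  coeff of dx ∧ dy: 2*x + 2*z
  coeff of dx ∧ dz: 2*y - 3*z
  coeff of dy ∧ dz: 0
Step 2: Apply d again to each 2-form coefficient. The only possible 3-form in R^3 is dx ∧ dy ∧ dz, with coefficient
  ∂(coeff of dy∧dz)/∂x - ∂(coeff of dx∧dz)/∂y + ∂(coeff of dx∧dy)/∂z
  = ∂/∂x (0) - ∂/∂y (2*y - 3*z) + ∂/∂z (2*x + 2*z).
Each of these terms simplifies to sums of mixed partials that cancel in pairs. The result is 0 (by equality of mixed partials for smooth functions — Schwarz / Clairaut).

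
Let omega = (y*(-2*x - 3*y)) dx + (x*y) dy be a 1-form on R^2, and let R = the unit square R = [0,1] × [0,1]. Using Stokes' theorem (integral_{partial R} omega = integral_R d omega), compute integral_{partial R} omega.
integral_(partial R) omega = 9/2

Stokes: integral_partial_R omega = integral_R d omega with d omega = (∂Q/∂x - ∂P/∂y) dx ∧ dy.
  ∂Q/∂x = y
  ∂P/∂y = -2*x - 6*y
  integrand = ∂Q/∂x - ∂P/∂y = 2*x + 7*y.
Integrating over R: integral_0^1 integral_0^1 (2*x + 7*y) dx dy = 9/2.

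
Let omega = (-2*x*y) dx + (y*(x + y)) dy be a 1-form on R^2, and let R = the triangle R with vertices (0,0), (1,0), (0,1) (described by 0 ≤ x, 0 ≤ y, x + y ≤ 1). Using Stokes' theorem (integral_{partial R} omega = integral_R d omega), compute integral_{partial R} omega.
integral_(partial R) omega = 1/2

Stokes: integral_partial_R omega = integral_R d omega with d omega = (∂Q/∂x - ∂P/∂y) dx ∧ dy.
  ∂Q/∂x = y
  ∂P/∂y = -2*x
  integrand = ∂Q/∂x - ∂P/∂y = 2*x + y.
Integrating over R: integral_0^1 integral_0^{1-x} (2*x + y) dy dx = 1/2.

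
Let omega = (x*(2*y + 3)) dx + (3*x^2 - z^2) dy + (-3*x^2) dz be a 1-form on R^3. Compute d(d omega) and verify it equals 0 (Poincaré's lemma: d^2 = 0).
d(d omega) = 0

Step 1: d omega = sum_{i<j} (∂f_j/∂x_i - ∂f_i/∂x_j) dx_i ∧ dx_j:
  coeff of dx ∧ dy: 4*x
  coeff of dx ∧ dz: -6*x
  coeff of dy ∧ dz: 2*z
Step 2: Apply d again to each 2-form coefficient. The only possible 3-form in R^3 is dx ∧ dy ∧ dz, with coefficient
  ∂(coeff of dy∧dz)/∂x - ∂(coeff of dx∧dz)/∂y + ∂(coeff of dx∧dy)/∂z
  = ∂/∂x (2*z) - ∂/∂y (-6*x) + ∂/∂z (4*x).
Each of these terms simplifies to sums of mixed partials that cancel in pairs. The result is 0 (by equality of mixed partials for smooth functions — Schwarz / Clairaut).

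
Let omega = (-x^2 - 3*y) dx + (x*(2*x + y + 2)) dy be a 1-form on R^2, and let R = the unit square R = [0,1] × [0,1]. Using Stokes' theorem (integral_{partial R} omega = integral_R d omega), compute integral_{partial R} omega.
integral_(partial R) omega = 15/2

Stokes: integral_partial_R omega = integral_R d omega with d omega = (∂Q/∂x - ∂P/∂y) dx ∧ dy.
  ∂Q/∂x = 4*x + y + 2
  ∂P/∂y = -3
  integrand = ∂Q/∂x - ∂P/∂y = 4*x + y + 5.
Integrating over R: integral_0^1 integral_0^1 (4*x + y + 5) dx dy = 15/2.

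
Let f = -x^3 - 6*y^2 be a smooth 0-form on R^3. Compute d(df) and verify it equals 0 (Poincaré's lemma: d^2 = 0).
d(df) = 0

Step 1: df = sum_i (∂f/∂x_i) dx_i = (-3*x^2) dx + (-12*y) dy + (0) dz.
Step 2: Apply d again. Using the 1-form formula, the coefficient of dx ∧ dy in d(df) is ∂^2 f/∂x ∂y - ∂^2 f/∂y ∂x = (0) - (0) = 0 (equality of mixed partials for smooth f).
Similarly for dx ∧ dz and dy ∧ dz — all coefficients vanish. So d(df) = 0.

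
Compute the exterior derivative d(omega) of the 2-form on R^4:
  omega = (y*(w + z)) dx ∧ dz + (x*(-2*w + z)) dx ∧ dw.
d(omega) = (-w - z) dx ∧ dy ∧ dz + (-x + y) dx ∧ dz ∧ dw

For a 2-form omega = sum_{i<j} g_{ij} dx_i ∧ dx_j, the exterior derivative is
  d(omega) = sum_{i<j} d(g_{ij}) ∧ dx_i ∧ dx_j = sum_{i<j, k} (∂g_{ij}/∂x_k) dx_k ∧ dx_i ∧ dx_j.
Expand each term, using dx_k ∧ dx_i ∧ dx_j = sgn(permutation) dx_{(a)} ∧ dx_{(b)} ∧ dx_{(c)} with (a < b < c) sorted:
  d(y*(w + z)) includes (∂/∂y)(y*(w + z)) dy = (w + z) dy, which multiplied by dx ∧ dz gives (-w - z) dx ∧ dy ∧ dz
  d(y*(w + z)) includes (∂/∂w)(y*(w + z)) dw = (y) dw, which multiplied by dx ∧ dz gives (y) dx ∧ dz ∧ dw
  d(x*(-2*w + z)) includes (∂/∂z)(x*(-2*w + z)) dz = (x) dz, which multiplied by dx ∧ dw gives (-x) dx ∧ dz ∧ dw
Collecting like 3-forms: d(omega) = (-w - z) dx ∧ dy ∧ dz + (-x + y) dx ∧ dz ∧ dw.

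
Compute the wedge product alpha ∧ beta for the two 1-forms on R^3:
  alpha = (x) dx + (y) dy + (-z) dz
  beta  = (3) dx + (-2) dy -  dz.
alpha ∧ beta = (-2*x - 3*y) dx ∧ dy + (-x + 3*z) dx ∧ dz + (-y - 2*z) dy ∧ dz

Distribute the wedge, using dx_i ∧ dx_j = -dx_j ∧ dx_i and dx_i ∧ dx_i = 0. For each pair (i, j) with i < j, the coefficient of dx_i ∧ dx_j in alpha ∧ beta is (alpha_i * beta_j - alpha_j * beta_i). Collecting: alpha ∧ beta = (-2*x - 3*y) dx ∧ dy + (-x + 3*z) dx ∧ dz + (-y - 2*z) dy ∧ dz.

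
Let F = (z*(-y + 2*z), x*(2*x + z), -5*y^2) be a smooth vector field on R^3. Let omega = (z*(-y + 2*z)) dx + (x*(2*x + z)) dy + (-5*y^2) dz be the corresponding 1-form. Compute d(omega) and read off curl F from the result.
d(omega) = (-x - 10*y) dy ∧ dz + (-y + 4*z) dz ∧ dx + (4*x + 2*z) dx ∧ dy; curl F = (-x - 10*y, -y + 4*z, 4*x + 2*z)

d omega = sum_{i<j} (∂f_j/∂x_i - ∂f_i/∂x_j) dx_i ∧ dx_j. Under the identification (dy ∧ dz, dz ∧ dx, dx ∧ dy) ↔ (e_x, e_y, e_z), the coefficients are exactly the components of curl F. Compute:
  ∂R/∂y - ∂Q/∂z = (-10*y) - (x) = -x - 10*y
  ∂P/∂z - ∂R/∂x = (-y + 4*z) - (0) = -y + 4*z
  ∂Q/∂x - ∂P/∂y = (4*x + z) - (-z) = 4*x + 2*z.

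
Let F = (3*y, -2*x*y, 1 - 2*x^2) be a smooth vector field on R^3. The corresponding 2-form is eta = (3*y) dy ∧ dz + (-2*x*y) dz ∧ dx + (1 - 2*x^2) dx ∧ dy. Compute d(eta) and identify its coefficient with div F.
d(eta) = (-2*x) dx ∧ dy ∧ dz; div F = -2*x

For a 2-form in R^3 of the form above, applying d gives a 3-form with coefficient ∂P/∂x + ∂Q/∂y + ∂R/∂z:
  ∂P/∂x = 0
  ∂Q/∂y = -2*x
  ∂R/∂z = 0
Sum = -2*x, which is exactly div F.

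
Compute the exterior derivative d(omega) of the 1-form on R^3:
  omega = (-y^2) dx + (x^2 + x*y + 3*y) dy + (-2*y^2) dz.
d(omega) = (2*x + 3*y) dx ∧ dy + (-4*y) dy ∧ dz

For a 1-form omega = sum_i f_i dx_i, the exterior derivative is
  d(omega) = sum_{i < j} (∂f_j/∂x_i - ∂f_i/∂x_j) dx_i ∧ dx_j.
  coefficient of dx ∧ dy: ∂f_2/∂x - ∂f_1/∂y = ∂(x^2 + x*y + 3*y)/∂x - ∂(-y^2)/∂y = 2*x + 3*y
  coefficient of dy ∧ dz: ∂f_3/∂y - ∂f_2/∂z = ∂(-2*y^2)/∂y - ∂(x^2 + x*y + 3*y)/∂z = -4*y
Assembling: d(omega) = (2*x + 3*y) dx ∧ dy + (-4*y) dy ∧ dz.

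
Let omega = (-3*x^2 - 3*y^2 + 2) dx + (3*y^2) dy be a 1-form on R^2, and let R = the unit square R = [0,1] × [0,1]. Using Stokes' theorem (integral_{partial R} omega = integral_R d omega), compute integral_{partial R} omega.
integral_(partial R) omega = 3

Stokes: integral_partial_R omega = integral_R d omega with d omega = (∂Q/∂x - ∂P/∂y) dx ∧ dy.
  ∂Q/∂x = 0
  ∂P/∂y = -6*y
  integrand = ∂Q/∂x - ∂P/∂y = 6*y.
Integrating over R: integral_0^1 integral_0^1 (6*y) dx dy = 3.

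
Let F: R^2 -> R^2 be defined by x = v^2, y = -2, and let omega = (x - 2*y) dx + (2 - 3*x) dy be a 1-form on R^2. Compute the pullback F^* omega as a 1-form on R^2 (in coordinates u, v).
F^* omega = (2*v*(v^2 + 4)) dv

Using F^*(f dg) = (f ∘ F) d(g ∘ F), substitute each coordinate x_i by F_i(u, v) in f_i, and replace dx_i by d F_i = (∂F_i/∂u) du + (∂F_i/∂v) dv.
  For the x component: f_1(F) = v^2 + 4; d F_1 = (0) du + (2*v) dv
  For the y component: f_2(F) = 2 - 3*v^2; d F_2 = (0) du + (0) dv
Combining and collecting du, dv coefficients:
  coeff of du: 0
  coeff of dv: 2*v*(v^2 + 4)
F^* omega = (2*v*(v^2 + 4)) dv.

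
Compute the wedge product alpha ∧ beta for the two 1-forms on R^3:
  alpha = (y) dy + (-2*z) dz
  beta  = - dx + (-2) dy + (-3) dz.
alpha ∧ beta = (y) dx ∧ dy + (-3*y - 4*z) dy ∧ dz + (-2*z) dx ∧ dz

Distribute the wedge, using dx_i ∧ dx_j = -dx_j ∧ dx_i and dx_i ∧ dx_i = 0. For each pair (i, j) with i < j, the coefficient of dx_i ∧ dx_j in alpha ∧ beta is (alpha_i * beta_j - alpha_j * beta_i). Collecting: alpha ∧ beta = (y) dx ∧ dy + (-3*y - 4*z) dy ∧ dz + (-2*z) dx ∧ dz.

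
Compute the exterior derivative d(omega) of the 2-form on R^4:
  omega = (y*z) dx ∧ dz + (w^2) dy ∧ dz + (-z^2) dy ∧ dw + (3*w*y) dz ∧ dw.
d(omega) = (-z) dx ∧ dy ∧ dz + (5*w + 2*z) dy ∧ dz ∧ dw

For a 2-form omega = sum_{i<j} g_{ij} dx_i ∧ dx_j, the exterior derivative is
  d(omega) = sum_{i<j} d(g_{ij}) ∧ dx_i ∧ dx_j = sum_{i<j, k} (∂g_{ij}/∂x_k) dx_k ∧ dx_i ∧ dx_j.
Expand each term, using dx_k ∧ dx_i ∧ dx_j = sgn(permutation) dx_{(a)} ∧ dx_{(b)} ∧ dx_{(c)} with (a < b < c) sorted:
  d(y*z) includes (∂/∂y)(y*z) dy = (z) dy, which multiplied by dx ∧ dz gives (-z) dx ∧ dy ∧ dz
  d(w^2) includes (∂/∂w)(w^2) dw = (2*w) dw, which multiplied by dy ∧ dz gives (2*w) dy ∧ dz ∧ dw
  d(-z^2) includes (∂/∂z)(-z^2) dz = (-2*z) dz, which multiplied by dy ∧ dw gives (2*z) dy ∧ dz ∧ dw
  d(3*w*y) includes (∂/∂y)(3*w*y) dy = (3*w) dy, which multiplied by dz ∧ dw gives (3*w) dy ∧ dz ∧ dw
Collecting like 3-forms: d(omega) = (-z) dx ∧ dy ∧ dz + (5*w + 2*z) dy ∧ dz ∧ dw.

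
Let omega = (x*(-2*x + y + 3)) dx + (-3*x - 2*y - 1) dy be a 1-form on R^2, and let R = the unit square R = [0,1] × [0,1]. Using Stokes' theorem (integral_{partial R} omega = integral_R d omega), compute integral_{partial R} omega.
integral_(partial R) omega = -7/2

Stokes: integral_partial_R omega = integral_R d omega with d omega = (∂Q/∂x - ∂P/∂y) dx ∧ dy.
  ∂Q/∂x = -3
  ∂P/∂y = x
  integrand = ∂Q/∂x - ∂P/∂y = -x - 3.
Integrating over R: integral_0^1 integral_0^1 (-x - 3) dx dy = -7/2.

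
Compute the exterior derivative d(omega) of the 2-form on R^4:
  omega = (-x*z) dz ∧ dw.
d(omega) = (-z) dx ∧ dz ∧ dw

For a 2-form omega = sum_{i<j} g_{ij} dx_i ∧ dx_j, the exterior derivative is
  d(omega) = sum_{i<j} d(g_{ij}) ∧ dx_i ∧ dx_j = sum_{i<j, k} (∂g_{ij}/∂x_k) dx_k ∧ dx_i ∧ dx_j.
Expand each term, using dx_k ∧ dx_i ∧ dx_j = sgn(permutation) dx_{(a)} ∧ dx_{(b)} ∧ dx_{(c)} with (a < b < c) sorted:
  d(-x*z) includes (∂/∂x)(-x*z) dx = (-z) dx, which multiplied by dz ∧ dw gives (-z) dx ∧ dz ∧ dw
Collecting like 3-forms: d(omega) = (-z) dx ∧ dz ∧ dw.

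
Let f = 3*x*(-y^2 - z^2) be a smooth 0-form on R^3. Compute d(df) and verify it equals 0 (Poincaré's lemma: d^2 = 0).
d(df) = 0

Step 1: df = sum_i (∂f/∂x_i) dx_i = (-3*y^2 - 3*z^2) dx + (-6*x*y) dy + (-6*x*z) dz.
Step 2: Apply d again. Using the 1-form formula, the coefficient of dx ∧ dy in d(df) is ∂^2 f/∂x ∂y - ∂^2 f/∂y ∂x = (-6*y) - (-6*y) = 0 (equality of mixed partials for smooth f).
Similarly for dx ∧ dz and dy ∧ dz — all coefficients vanish. So d(df) = 0.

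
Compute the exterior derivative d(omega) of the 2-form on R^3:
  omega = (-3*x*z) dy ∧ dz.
d(omega) = (-3*z) dx ∧ dy ∧ dz

For a 2-form omega = sum_{i<j} g_{ij} dx_i ∧ dx_j, the exterior derivative is
  d(omega) = sum_{i<j} d(g_{ij}) ∧ dx_i ∧ dx_j = sum_{i<j, k} (∂g_{ij}/∂x_k) dx_k ∧ dx_i ∧ dx_j.
Expand each term, using dx_k ∧ dx_i ∧ dx_j = sgn(permutation) dx_{(a)} ∧ dx_{(b)} ∧ dx_{(c)} with (a < b < c) sorted:
  d(-3*x*z) includes (∂/∂x)(-3*x*z) dx = (-3*z) dx, which multiplied by dy ∧ dz gives (-3*z) dx ∧ dy ∧ dz
Collecting like 3-forms: d(omega) = (-3*z) dx ∧ dy ∧ dz.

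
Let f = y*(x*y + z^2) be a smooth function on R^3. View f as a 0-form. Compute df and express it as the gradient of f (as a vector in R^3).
df = (y^2) dx + (2*x*y + z^2) dy + (2*y*z) dz; grad f = (y^2, 2*x*y + z^2, 2*y*z)

For a 0-form f, d f = (∂f/∂x) dx + (∂f/∂y) dy + (∂f/∂z) dz. The components of the vector representation are exactly the entries of grad f in Cartesian coordinates:
  ∂f/∂x = y^2
  ∂f/∂y = 2*x*y + z^2
  ∂f/∂z = 2*y*z.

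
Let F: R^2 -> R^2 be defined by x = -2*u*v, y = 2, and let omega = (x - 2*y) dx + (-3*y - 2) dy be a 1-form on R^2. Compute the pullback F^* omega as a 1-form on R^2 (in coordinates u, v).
F^* omega = (4*v*(u*v + 2)) du + (4*u*(u*v + 2)) dv

Using F^*(f dg) = (f ∘ F) d(g ∘ F), substitute each coordinate x_i by F_i(u, v) in f_i, and replace dx_i by d F_i = (∂F_i/∂u) du + (∂F_i/∂v) dv.
  For the x component: f_1(F) = -2*u*v - 4; d F_1 = (-2*v) du + (-2*u) dv
  For the y component: f_2(F) = -8; d F_2 = (0) du + (0) dv
Combining and collecting du, dv coefficients:
  coeff of du: 4*v*(u*v + 2)
  coeff of dv: 4*u*(u*v + 2)
F^* omega = (4*v*(u*v + 2)) du + (4*u*(u*v + 2)) dv.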